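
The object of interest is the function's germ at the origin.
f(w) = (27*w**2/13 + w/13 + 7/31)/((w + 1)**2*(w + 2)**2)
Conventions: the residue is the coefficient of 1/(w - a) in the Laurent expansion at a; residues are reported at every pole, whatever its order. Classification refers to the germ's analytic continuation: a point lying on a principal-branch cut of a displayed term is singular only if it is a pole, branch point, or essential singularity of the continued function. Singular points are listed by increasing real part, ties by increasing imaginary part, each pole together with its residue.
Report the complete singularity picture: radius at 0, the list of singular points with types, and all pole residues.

Radius of convergence at 0: 1.
At -2: a pole of order 2; residue 3437/403.
At -1: a pole of order 2; residue -3437/403.

Denominator factor (w + 1)^2: pole of order 2 at -1, modulus 1.
Denominator factor (w + 2)^2: pole of order 2 at -2, modulus 2.
The radius of convergence is the smallest modulus among the singular points: 1.
At the order-2 pole -2 set g(w) = (w - (-2))^2*f(w) = (27*w**2/13 + w/13 + 7/31)/(w + 1)**2.
Order-2 pole: residue = g'(a); g'(-2) = 3437/403, so the residue is 3437/403.
At the order-2 pole -1 set g(w) = (w - (-1))^2*f(w) = (27*w**2/13 + w/13 + 7/31)/(w + 2)**2.
Order-2 pole: residue = g'(a); g'(-1) = -3437/403, so the residue is -3437/403.
List the singular points by increasing real part (a conjugate pair: the negative imaginary part first).


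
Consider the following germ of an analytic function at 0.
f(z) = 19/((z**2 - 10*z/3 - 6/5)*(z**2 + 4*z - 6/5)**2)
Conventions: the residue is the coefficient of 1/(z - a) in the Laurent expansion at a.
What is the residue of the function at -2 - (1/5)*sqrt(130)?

The factor z**2 + 4*z - 6/5 splits as (z - a)(z - a') with a = -2 - (1/5)*sqrt(130), a' = -2 + (1/5)*sqrt(130). At the order-2 pole a set g(z) = (z - a)^2*f(z) = [19/(z**2 - 10*z/3 - 6/5)] / (z - a')^2.
Order-2 pole: residue = g'(a); g'(-2 - (1/5)*sqrt(130)) = 2375/5808 - (33155/981552)*sqrt(130), so the residue is 2375/5808 - (33155/981552)*sqrt(130).

The residue is 2375/5808 - (33155/981552)*sqrt(130).


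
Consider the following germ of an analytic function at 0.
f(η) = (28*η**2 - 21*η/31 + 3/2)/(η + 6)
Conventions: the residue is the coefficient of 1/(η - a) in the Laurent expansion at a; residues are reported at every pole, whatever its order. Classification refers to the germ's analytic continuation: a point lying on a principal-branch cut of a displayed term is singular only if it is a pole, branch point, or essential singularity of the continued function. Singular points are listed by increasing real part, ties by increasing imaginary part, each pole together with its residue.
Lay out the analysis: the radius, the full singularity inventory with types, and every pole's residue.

Radius of convergence at 0: 6.
At -6: a pole of order 1; residue 62841/62.

Denominator factor (η + 6): pole of order 1 at -6, modulus 6.
The radius of convergence is the smallest modulus among the singular points: 6.
At the order-1 pole -6 set g(η) = (η - (-6))*f(η) = 28*η**2 - 21*η/31 + 3/2.
Simple pole: residue = g(a) at a = -6, which is 62841/62.


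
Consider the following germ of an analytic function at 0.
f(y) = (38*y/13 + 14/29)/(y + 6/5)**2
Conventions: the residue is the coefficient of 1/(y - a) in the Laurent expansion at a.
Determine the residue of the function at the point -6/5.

The residue is 38/13.

At the order-2 pole -6/5 set g(y) = (y - (-6/5))^2*f(y) = 38*y/13 + 14/29.
Order-2 pole: residue = g'(a); g'(-6/5) = 38/13, so the residue is 38/13.


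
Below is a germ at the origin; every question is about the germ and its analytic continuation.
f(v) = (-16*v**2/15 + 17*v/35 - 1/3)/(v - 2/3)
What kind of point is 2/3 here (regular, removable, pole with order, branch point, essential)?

The denominator factor v - 2/3 vanishes at 2/3 and appears to the power 1; the numerator there equals -457/945, nonzero, and no other factor vanishes.
Hence a pole whose order is the multiplicity, 1.

The point is a pole of order 1.


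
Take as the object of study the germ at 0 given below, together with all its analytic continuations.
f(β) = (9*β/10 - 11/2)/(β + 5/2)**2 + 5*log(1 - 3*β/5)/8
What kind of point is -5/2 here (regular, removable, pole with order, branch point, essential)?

The denominator factor β + 5/2 vanishes at -5/2 and appears to the power 2; the numerator there equals -31/4, nonzero, and no other factor vanishes.
The branch terms are analytic at this point.
Hence a pole whose order is the multiplicity, 2.

The point is a pole of order 2.


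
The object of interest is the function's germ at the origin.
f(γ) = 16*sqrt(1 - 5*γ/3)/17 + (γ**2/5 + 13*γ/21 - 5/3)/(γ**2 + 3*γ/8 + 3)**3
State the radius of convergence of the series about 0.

Denominator factor (γ**2 + 3*γ/8 + 3)^3: discriminant -759/64, complex-conjugate roots (-3/16) + ((1/16)*sqrt(759))*i and (-3/16) - ((1/16)*sqrt(759))*i; poles of order 3, moduli sqrt(3) and sqrt(3).
Branch term (16/17)*sqrt(1 - γ/(3/5)): its argument vanishes at γ = 3/5, a square-root branch point, modulus 3/5.
The radius of convergence is the smallest modulus among the singular points: 3/5.

The radius of convergence is 3/5.


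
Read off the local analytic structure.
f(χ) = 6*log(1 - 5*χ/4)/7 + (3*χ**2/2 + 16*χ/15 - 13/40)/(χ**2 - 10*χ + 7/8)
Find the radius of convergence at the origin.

The radius of convergence is 5 - (1/4)*sqrt(386).

Denominator factor (χ**2 - 10*χ + 7/8): discriminant 193/2, real irrational roots 5 + (1/4)*sqrt(386) and 5 - (1/4)*sqrt(386); poles of order 1, moduli 5 + (1/4)*sqrt(386) and 5 - (1/4)*sqrt(386).
Branch term (6/7)*log(1 - χ/(4/5)): its argument vanishes at χ = 4/5, a logarithmic branch point, modulus 4/5.
The radius of convergence is the smallest modulus among the singular points: 5 - (1/4)*sqrt(386).


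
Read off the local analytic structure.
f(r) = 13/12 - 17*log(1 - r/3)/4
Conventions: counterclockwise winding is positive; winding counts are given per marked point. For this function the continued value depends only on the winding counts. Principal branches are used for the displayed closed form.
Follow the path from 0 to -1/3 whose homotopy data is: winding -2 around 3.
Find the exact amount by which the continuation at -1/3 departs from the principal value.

The rational part is single-valued and drops out of the difference; each branch term changes only by its own monodromy.
(-17/4)*log(1 - r/(3)): each positive loop around 3 adds 2*pi*i to the log, so winding -2 contributes (-17/4)*(-2)*2*pi*i = (17)*pi*i.
Summing the contributions at r = -1/3 gives (17)*pi*i.

Continued minus principal equals (17)*pi*i.


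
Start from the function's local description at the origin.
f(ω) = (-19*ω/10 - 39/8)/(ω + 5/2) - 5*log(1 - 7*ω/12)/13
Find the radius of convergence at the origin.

The radius of convergence is 12/7.

Denominator factor (ω + 5/2): pole of order 1 at -5/2, modulus 5/2.
Branch term (-5/13)*log(1 - ω/(12/7)): its argument vanishes at ω = 12/7, a logarithmic branch point, modulus 12/7.
The radius of convergence is the smallest modulus among the singular points: 12/7.


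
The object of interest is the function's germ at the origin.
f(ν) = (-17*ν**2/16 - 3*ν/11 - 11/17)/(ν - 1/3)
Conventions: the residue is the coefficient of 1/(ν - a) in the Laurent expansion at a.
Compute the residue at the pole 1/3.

At the order-1 pole 1/3 set g(ν) = (ν - (1/3))*f(ν) = -17*ν**2/16 - 3*ν/11 - 11/17.
Simple pole: residue = g(a) at a = 1/3, which is -23051/26928.

The residue is -23051/26928.


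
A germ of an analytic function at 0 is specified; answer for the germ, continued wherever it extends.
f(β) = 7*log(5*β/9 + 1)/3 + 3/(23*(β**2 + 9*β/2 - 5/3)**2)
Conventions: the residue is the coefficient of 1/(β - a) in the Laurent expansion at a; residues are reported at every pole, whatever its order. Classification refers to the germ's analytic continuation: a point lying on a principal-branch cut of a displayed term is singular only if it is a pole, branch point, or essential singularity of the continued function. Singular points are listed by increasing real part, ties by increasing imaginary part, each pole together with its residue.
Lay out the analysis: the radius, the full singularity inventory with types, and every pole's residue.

Denominator factor (β**2 + 9*β/2 - 5/3)^2: discriminant 323/12, real irrational roots -9/4 + (1/12)*sqrt(969) and -9/4 - (1/12)*sqrt(969); poles of order 2, moduli -9/4 + (1/12)*sqrt(969) and 9/4 + (1/12)*sqrt(969).
Branch term (7/3)*log(1 - β/(-9/5)): its argument vanishes at β = -9/5, a logarithmic branch point, modulus 9/5.
The radius of convergence is the smallest modulus among the singular points: -9/4 + (1/12)*sqrt(969).
The branch term is analytic at -9/4 - (1/12)*sqrt(969) and contributes nothing to the residue; only the rational part matters.
The factor β**2 + 9*β/2 - 5/3 splits as (β - a)(β - a') with a = -9/4 - (1/12)*sqrt(969), a' = -9/4 + (1/12)*sqrt(969). At the order-2 pole a set g(β) = (β - a)^2*(rational part) = [3/23] / (β - a')^2.
Order-2 pole: residue = g'(a); g'(-9/4 - (1/12)*sqrt(969)) = (144/2399567)*sqrt(969), so the residue is (144/2399567)*sqrt(969).
The branch term is analytic at -9/4 + (1/12)*sqrt(969) and contributes nothing to the residue; only the rational part matters.
The factor β**2 + 9*β/2 - 5/3 splits as (β - a)(β - a') with a = -9/4 + (1/12)*sqrt(969), a' = -9/4 - (1/12)*sqrt(969). At the order-2 pole a set g(β) = (β - a)^2*(rational part) = [3/23] / (β - a')^2.
Order-2 pole: residue = g'(a); g'(-9/4 + (1/12)*sqrt(969)) = -(144/2399567)*sqrt(969), so the residue is -(144/2399567)*sqrt(969).
List the singular points by increasing real part (a conjugate pair: the negative imaginary part first).

Radius of convergence at 0: -9/4 + (1/12)*sqrt(969).
At -9/4 - (1/12)*sqrt(969): a pole of order 2; residue (144/2399567)*sqrt(969).
At -9/5: a logarithmic branch point.
At -9/4 + (1/12)*sqrt(969): a pole of order 2; residue -(144/2399567)*sqrt(969).


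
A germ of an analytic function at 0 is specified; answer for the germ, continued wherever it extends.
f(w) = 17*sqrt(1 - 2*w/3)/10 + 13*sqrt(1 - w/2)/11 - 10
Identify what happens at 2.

The term (13/11)*sqrt(1 - w/(2)) has argument 1 - 2/(2) = 0 at 2: a square-root (algebraic, two-sheeted) branch point; the remaining terms are analytic or single-valued there.

The point is an algebraic (square-root) branch point.


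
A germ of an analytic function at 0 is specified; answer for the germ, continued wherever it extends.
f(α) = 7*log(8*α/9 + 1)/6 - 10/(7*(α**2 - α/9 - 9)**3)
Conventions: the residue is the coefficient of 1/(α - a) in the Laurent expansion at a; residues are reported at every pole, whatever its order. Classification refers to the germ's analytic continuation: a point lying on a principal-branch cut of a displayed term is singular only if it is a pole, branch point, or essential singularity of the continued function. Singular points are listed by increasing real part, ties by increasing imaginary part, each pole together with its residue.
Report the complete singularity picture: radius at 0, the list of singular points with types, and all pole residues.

Radius of convergence at 0: 9/8.
At 1/18 - (1/18)*sqrt(2917): a pole of order 3; residue (3542940/173743004491)*sqrt(2917).
At -9/8: a logarithmic branch point.
At 1/18 + (1/18)*sqrt(2917): a pole of order 3; residue -(3542940/173743004491)*sqrt(2917).

Denominator factor (α**2 - α/9 - 9)^3: discriminant 2917/81, real irrational roots 1/18 + (1/18)*sqrt(2917) and 1/18 - (1/18)*sqrt(2917); poles of order 3, moduli 1/18 + (1/18)*sqrt(2917) and -1/18 + (1/18)*sqrt(2917).
Branch term (7/6)*log(1 - α/(-9/8)): its argument vanishes at α = -9/8, a logarithmic branch point, modulus 9/8.
The radius of convergence is the smallest modulus among the singular points: 9/8.
The branch term is analytic at 1/18 - (1/18)*sqrt(2917) and contributes nothing to the residue; only the rational part matters.
The factor α**2 - α/9 - 9 splits as (α - a)(α - a') with a = 1/18 - (1/18)*sqrt(2917), a' = 1/18 + (1/18)*sqrt(2917). At the order-3 pole a set g(α) = (α - a)^3*(rational part) = [-10/7] / (α - a')^3.
Order-3 pole: residue = g''(a)/2; g''(1/18 - (1/18)*sqrt(2917)) = (7085880/173743004491)*sqrt(2917), so the residue is (3542940/173743004491)*sqrt(2917).
The branch term is analytic at 1/18 + (1/18)*sqrt(2917) and contributes nothing to the residue; only the rational part matters.
The factor α**2 - α/9 - 9 splits as (α - a)(α - a') with a = 1/18 + (1/18)*sqrt(2917), a' = 1/18 - (1/18)*sqrt(2917). At the order-3 pole a set g(α) = (α - a)^3*(rational part) = [-10/7] / (α - a')^3.
Order-3 pole: residue = g''(a)/2; g''(1/18 + (1/18)*sqrt(2917)) = -(7085880/173743004491)*sqrt(2917), so the residue is -(3542940/173743004491)*sqrt(2917).
List the singular points by increasing real part (a conjugate pair: the negative imaginary part first).


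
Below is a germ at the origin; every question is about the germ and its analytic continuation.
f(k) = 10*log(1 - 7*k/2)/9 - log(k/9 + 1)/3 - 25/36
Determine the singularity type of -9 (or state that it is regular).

The term (-1/3)*log(1 - k/(-9)) has argument 1 - -9/(-9) = 0 at -9: a logarithmic (infinitely-sheeted) branch point; the remaining terms are analytic or single-valued there.

The point is a logarithmic branch point.


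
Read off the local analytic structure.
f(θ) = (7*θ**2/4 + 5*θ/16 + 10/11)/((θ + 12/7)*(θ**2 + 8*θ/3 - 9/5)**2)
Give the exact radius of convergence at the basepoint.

The radius of convergence is -4/3 + (1/15)*sqrt(805).

Denominator factor (θ + 12/7): pole of order 1 at -12/7, modulus 12/7.
Denominator factor (θ**2 + 8*θ/3 - 9/5)^2: discriminant 644/45, real irrational roots -4/3 + (1/15)*sqrt(805) and -4/3 - (1/15)*sqrt(805); poles of order 2, moduli -4/3 + (1/15)*sqrt(805) and 4/3 + (1/15)*sqrt(805).
The radius of convergence is the smallest modulus among the singular points: -4/3 + (1/15)*sqrt(805).


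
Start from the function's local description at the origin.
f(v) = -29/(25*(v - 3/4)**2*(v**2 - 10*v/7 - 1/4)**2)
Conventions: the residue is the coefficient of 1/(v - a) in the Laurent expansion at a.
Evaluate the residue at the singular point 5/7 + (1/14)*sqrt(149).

The factor v**2 - 10*v/7 - 1/4 splits as (v - a)(v - a') with a = 5/7 + (1/14)*sqrt(149), a' = 5/7 - (1/14)*sqrt(149). At the order-2 pole a set g(v) = (v - a)^2*f(v) = [-29/(25*(v - 3/4)**2)] / (v - a')^2.
Order-2 pole: residue = g'(a); g'(5/7 + (1/14)*sqrt(149)) = 2910208/15353125 + (48619708256/340854728125)*sqrt(149), so the residue is 2910208/15353125 + (48619708256/340854728125)*sqrt(149).

The residue is 2910208/15353125 + (48619708256/340854728125)*sqrt(149).


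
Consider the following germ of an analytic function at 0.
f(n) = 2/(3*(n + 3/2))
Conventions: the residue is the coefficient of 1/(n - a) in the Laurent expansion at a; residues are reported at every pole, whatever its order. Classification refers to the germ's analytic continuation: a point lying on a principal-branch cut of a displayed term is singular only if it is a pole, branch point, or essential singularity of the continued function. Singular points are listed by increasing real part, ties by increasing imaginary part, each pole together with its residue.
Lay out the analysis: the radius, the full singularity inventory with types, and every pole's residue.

Denominator factor (n + 3/2): pole of order 1 at -3/2, modulus 3/2.
The radius of convergence is the smallest modulus among the singular points: 3/2.
At the order-1 pole -3/2 set g(n) = (n - (-3/2))*f(n) = 2/3.
Simple pole: residue = g(a) at a = -3/2, which is 2/3.

Radius of convergence at 0: 3/2.
At -3/2: a pole of order 1; residue 2/3.


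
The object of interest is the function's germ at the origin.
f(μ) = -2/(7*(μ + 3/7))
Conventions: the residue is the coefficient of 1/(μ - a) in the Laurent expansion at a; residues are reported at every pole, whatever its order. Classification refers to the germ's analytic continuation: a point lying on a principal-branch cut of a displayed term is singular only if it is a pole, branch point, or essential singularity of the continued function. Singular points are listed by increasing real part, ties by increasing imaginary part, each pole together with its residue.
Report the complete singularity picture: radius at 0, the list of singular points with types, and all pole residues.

Radius of convergence at 0: 3/7.
At -3/7: a pole of order 1; residue -2/7.

Denominator factor (μ + 3/7): pole of order 1 at -3/7, modulus 3/7.
The radius of convergence is the smallest modulus among the singular points: 3/7.
At the order-1 pole -3/7 set g(μ) = (μ - (-3/7))*f(μ) = -2/7.
Simple pole: residue = g(a) at a = -3/7, which is -2/7.


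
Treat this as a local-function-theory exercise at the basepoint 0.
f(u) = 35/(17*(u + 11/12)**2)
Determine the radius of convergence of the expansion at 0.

Denominator factor (u + 11/12)^2: pole of order 2 at -11/12, modulus 11/12.
The radius of convergence is the smallest modulus among the singular points: 11/12.

The radius of convergence is 11/12.


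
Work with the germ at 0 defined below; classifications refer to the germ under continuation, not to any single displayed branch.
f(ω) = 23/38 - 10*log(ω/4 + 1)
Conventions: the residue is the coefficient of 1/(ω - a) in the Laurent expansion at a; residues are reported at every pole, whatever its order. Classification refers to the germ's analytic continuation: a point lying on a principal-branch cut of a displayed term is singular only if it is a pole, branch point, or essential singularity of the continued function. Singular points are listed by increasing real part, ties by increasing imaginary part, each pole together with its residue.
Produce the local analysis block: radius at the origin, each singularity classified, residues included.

Branch term (-10)*log(1 - ω/(-4)): its argument vanishes at ω = -4, a logarithmic branch point, modulus 4.
The radius of convergence is the smallest modulus among the singular points: 4.

Radius of convergence at 0: 4.
At -4: a logarithmic branch point.


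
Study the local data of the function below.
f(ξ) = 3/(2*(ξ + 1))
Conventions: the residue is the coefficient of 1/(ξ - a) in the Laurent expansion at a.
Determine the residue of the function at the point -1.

The residue is 3/2.

At the order-1 pole -1 set g(ξ) = (ξ - (-1))*f(ξ) = 3/2.
Simple pole: residue = g(a) at a = -1, which is 3/2.


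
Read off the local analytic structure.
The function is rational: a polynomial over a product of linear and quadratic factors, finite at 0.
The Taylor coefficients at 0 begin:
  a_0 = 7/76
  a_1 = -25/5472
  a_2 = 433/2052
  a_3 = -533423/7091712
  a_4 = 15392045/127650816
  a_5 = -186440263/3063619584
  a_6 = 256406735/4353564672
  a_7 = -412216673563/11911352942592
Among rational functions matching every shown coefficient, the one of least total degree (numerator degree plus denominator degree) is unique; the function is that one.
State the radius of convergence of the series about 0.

The radius of convergence is -7/18 + (1/18)*sqrt(1345).

No rational of total degree below 6 reproduces all 8 coefficients; solving the [2/4] Pade equations on them gives f(ξ) = (8*ξ**2/3 + ξ/2 + 28/19)/(ξ**2 - 7*ξ/9 - 4)**2, whose expansion matches every shown term.
Denominator factor (ξ**2 - 7*ξ/9 - 4)^2: discriminant 1345/81, real irrational roots 7/18 + (1/18)*sqrt(1345) and 7/18 - (1/18)*sqrt(1345); poles of order 2, moduli 7/18 + (1/18)*sqrt(1345) and -7/18 + (1/18)*sqrt(1345).
The radius of convergence is the smallest modulus among the singular points: -7/18 + (1/18)*sqrt(1345).


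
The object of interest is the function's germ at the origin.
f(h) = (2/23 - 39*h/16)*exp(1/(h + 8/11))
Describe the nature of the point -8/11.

The exponent 1/(h - (-8/11)) has a pole at -8/11, so exp(1/(h - (-8/11))) takes every nonzero value near it: an essential singularity (not a pole of any order).

The point is an essential singularity.


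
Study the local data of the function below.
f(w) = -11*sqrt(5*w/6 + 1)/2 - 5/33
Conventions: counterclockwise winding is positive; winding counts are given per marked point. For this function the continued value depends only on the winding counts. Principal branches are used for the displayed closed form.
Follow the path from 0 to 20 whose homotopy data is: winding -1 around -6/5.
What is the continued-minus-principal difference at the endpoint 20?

The rational part is single-valued and drops out of the difference; each branch term changes only by its own monodromy.
(-11/2)*sqrt(1 - w/(-6/5)): winding -1 is odd, the square root flips sign, contributing -2*(-11/2)*sqrt(1 - (20)/(-6/5)) = -2*(-11/2)*sqrt(53/3) = (11/3)*sqrt(159).
Summing the contributions at w = 20 gives (11/3)*sqrt(159).

Continued minus principal equals (11/3)*sqrt(159).


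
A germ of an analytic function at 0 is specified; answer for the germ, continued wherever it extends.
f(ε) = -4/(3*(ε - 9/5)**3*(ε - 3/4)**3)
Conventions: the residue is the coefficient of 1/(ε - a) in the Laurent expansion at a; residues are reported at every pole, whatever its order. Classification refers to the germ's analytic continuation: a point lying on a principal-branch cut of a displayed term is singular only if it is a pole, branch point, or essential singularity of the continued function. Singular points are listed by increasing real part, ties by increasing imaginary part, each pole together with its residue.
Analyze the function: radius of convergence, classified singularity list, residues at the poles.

Radius of convergence at 0: 3/4.
At 3/4: a pole of order 3; residue 25600000/4084101.
At 9/5: a pole of order 3; residue -25600000/4084101.

Denominator factor (ε - 9/5)^3: pole of order 3 at 9/5, modulus 9/5.
Denominator factor (ε - 3/4)^3: pole of order 3 at 3/4, modulus 3/4.
The radius of convergence is the smallest modulus among the singular points: 3/4.
At the order-3 pole 3/4 set g(ε) = (ε - (3/4))^3*f(ε) = -4/(3*(ε - 9/5)**3).
Order-3 pole: residue = g''(a)/2; g''(3/4) = 51200000/4084101, so the residue is 25600000/4084101.
At the order-3 pole 9/5 set g(ε) = (ε - (9/5))^3*f(ε) = -4/(3*(ε - 3/4)**3).
Order-3 pole: residue = g''(a)/2; g''(9/5) = -51200000/4084101, so the residue is -25600000/4084101.
List the singular points by increasing real part (a conjugate pair: the negative imaginary part first).


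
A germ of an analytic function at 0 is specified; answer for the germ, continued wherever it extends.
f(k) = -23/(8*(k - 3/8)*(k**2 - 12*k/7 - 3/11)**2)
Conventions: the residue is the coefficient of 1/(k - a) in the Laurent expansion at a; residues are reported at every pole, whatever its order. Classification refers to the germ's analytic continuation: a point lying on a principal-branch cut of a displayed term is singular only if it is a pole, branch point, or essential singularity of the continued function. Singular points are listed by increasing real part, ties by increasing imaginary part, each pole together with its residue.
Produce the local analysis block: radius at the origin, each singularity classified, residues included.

Radius of convergence at 0: -6/7 + (1/77)*sqrt(5973).
At 6/7 - (1/77)*sqrt(5973): a pole of order 2; residue 34909952/14584761 + (4374516993/212360602276)*sqrt(5973).
At 3/8: a pole of order 1; residue -69819904/14584761.
At 6/7 + (1/77)*sqrt(5973): a pole of order 2; residue 34909952/14584761 - (4374516993/212360602276)*sqrt(5973).


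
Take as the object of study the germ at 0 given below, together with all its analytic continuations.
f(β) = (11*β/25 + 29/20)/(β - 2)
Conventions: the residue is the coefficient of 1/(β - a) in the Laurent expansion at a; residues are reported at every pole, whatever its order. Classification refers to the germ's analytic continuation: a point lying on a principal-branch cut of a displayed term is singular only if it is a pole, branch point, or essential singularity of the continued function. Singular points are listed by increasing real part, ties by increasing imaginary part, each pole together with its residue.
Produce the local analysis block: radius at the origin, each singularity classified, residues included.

Radius of convergence at 0: 2.
At 2: a pole of order 1; residue 233/100.

Denominator factor (β - 2): pole of order 1 at 2, modulus 2.
The radius of convergence is the smallest modulus among the singular points: 2.
At the order-1 pole 2 set g(β) = (β - (2))*f(β) = 11*β/25 + 29/20.
Simple pole: residue = g(a) at a = 2, which is 233/100.


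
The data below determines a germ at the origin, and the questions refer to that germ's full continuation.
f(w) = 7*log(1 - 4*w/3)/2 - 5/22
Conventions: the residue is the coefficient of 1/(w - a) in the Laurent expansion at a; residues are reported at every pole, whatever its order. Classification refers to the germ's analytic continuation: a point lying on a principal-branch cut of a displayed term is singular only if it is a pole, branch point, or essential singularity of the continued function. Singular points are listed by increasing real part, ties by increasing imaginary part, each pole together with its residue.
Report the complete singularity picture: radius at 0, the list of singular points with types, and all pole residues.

Radius of convergence at 0: 3/4.
At 3/4: a logarithmic branch point.

Branch term (7/2)*log(1 - w/(3/4)): its argument vanishes at w = 3/4, a logarithmic branch point, modulus 3/4.
The radius of convergence is the smallest modulus among the singular points: 3/4.


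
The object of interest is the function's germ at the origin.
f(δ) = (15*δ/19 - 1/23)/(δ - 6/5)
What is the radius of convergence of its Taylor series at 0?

The radius of convergence is 6/5.

Denominator factor (δ - 6/5): pole of order 1 at 6/5, modulus 6/5.
The radius of convergence is the smallest modulus among the singular points: 6/5.


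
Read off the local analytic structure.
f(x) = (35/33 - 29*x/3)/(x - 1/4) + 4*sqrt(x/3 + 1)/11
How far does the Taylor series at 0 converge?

Denominator factor (x - 1/4): pole of order 1 at 1/4, modulus 1/4.
Branch term (4/11)*sqrt(1 - x/(-3)): its argument vanishes at x = -3, a square-root branch point, modulus 3.
The radius of convergence is the smallest modulus among the singular points: 1/4.

The radius of convergence is 1/4.


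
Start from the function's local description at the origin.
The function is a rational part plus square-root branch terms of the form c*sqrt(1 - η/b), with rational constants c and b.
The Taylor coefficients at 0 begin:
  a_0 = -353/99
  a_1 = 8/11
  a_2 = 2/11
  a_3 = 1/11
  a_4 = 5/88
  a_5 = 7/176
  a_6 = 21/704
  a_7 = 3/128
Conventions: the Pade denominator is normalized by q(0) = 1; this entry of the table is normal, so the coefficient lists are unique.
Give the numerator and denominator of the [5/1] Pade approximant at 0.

The Pade approximant has numerator coefficients [-353/99, 449/132, -4/11, -1/22, -1/88, -1/352]; denominator coefficients [1, -3/4].

Taylor coefficients needed (read off): a_0 = -353/99, a_1 = 8/11, a_2 = 2/11, a_3 = 1/11, a_4 = 5/88, a_5 = 7/176, a_6 = 21/704.
Write the denominator as Q(η) = 1 + q1*η. Requiring Q*f - P = O(η^7) with deg P <= 5 kills the coefficients of η^6..η^6 in Q*f:
  η^6: a_6 + q1*a_5 = 0, i.e. 21/704 + (7/176)*q1 = 0.
Solving this linear system: q1 = -3/4.
The numerator is Q*f truncated at degree 5: P0 = a_0 = -353/99; P1 = a_1 + q1*a_0 = 449/132; P2 = a_2 + q1*a_1 = -4/11; P3 = a_3 + q1*a_2 = -1/22; P4 = a_4 + q1*a_3 = -1/88; P5 = a_5 + q1*a_4 = -1/352.


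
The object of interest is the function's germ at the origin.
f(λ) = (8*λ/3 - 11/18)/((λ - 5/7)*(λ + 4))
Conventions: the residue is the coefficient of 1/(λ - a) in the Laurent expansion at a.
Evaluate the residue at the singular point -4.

The residue is 1421/594.

At the order-1 pole -4 set g(λ) = (λ - (-4))*f(λ) = (8*λ/3 - 11/18)/(λ - 5/7).
Simple pole: residue = g(a) at a = -4, which is 1421/594.


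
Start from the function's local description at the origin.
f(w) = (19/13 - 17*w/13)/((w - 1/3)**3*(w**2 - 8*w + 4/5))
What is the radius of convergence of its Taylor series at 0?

Denominator factor (w - 1/3)^3: pole of order 3 at 1/3, modulus 1/3.
Denominator factor (w**2 - 8*w + 4/5): discriminant 304/5, real irrational roots 4 + (2/5)*sqrt(95) and 4 - (2/5)*sqrt(95); poles of order 1, moduli 4 + (2/5)*sqrt(95) and 4 - (2/5)*sqrt(95).
The radius of convergence is the smallest modulus among the singular points: 4 - (2/5)*sqrt(95).

The radius of convergence is 4 - (2/5)*sqrt(95).


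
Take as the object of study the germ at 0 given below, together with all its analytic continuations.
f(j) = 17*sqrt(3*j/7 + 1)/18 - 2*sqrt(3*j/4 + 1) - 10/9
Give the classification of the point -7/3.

The point is an algebraic (square-root) branch point.

The term (17/18)*sqrt(1 - j/(-7/3)) has argument 1 - -7/3/(-7/3) = 0 at -7/3: a square-root (algebraic, two-sheeted) branch point; the remaining terms are analytic or single-valued there.


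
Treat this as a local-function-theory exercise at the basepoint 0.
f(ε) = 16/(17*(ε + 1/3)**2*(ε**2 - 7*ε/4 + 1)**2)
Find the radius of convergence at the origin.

The radius of convergence is 1/3.

Denominator factor (ε**2 - 7*ε/4 + 1)^2: discriminant -15/16, complex-conjugate roots (7/8) + ((1/8)*sqrt(15))*i and (7/8) - ((1/8)*sqrt(15))*i; poles of order 2, moduli 1 and 1.
Denominator factor (ε + 1/3)^2: pole of order 2 at -1/3, modulus 1/3.
The radius of convergence is the smallest modulus among the singular points: 1/3.


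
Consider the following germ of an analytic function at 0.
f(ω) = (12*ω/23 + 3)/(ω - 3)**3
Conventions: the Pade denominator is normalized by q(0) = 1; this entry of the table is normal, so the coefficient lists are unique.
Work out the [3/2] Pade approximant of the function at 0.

Taylor coefficients needed (expand at 0): a_0 = -1/9, a_1 = -3/23, a_2 = -58/621, a_3 = -302/5589, a_4 = -155/5589, a_5 = -221/16767.
Write the denominator as Q(ω) = 1 + q1*ω + q2*ω^2. Requiring Q*f - P = O(ω^6) with deg P <= 3 kills the coefficients of ω^4..ω^5 in Q*f:
  ω^4: a_4 + q1*a_3 + q2*a_2 = 0, i.e. -155/5589 + (-302/5589)*q1 + (-58/621)*q2 = 0.
  ω^5: a_5 + q1*a_4 + q2*a_3 = 0, i.e. -221/16767 + (-155/5589)*q1 + (-302/5589)*q2 = 0.
Solving this linear system: q1 = -4178/5147, q2 = 5333/30882.
The numerator is Q*f truncated at degree 3: P0 = a_0 = -1/9; P1 = a_1 + q1*a_0 = -42875/1065429; P2 = a_2 + q1*a_1 + q2*a_0 = -42875/6392574; P3 = a_3 + q1*a_2 + q2*a_1 = -42875/57533166.

The Pade approximant has numerator coefficients [-1/9, -42875/1065429, -42875/6392574, -42875/57533166]; denominator coefficients [1, -4178/5147, 5333/30882].


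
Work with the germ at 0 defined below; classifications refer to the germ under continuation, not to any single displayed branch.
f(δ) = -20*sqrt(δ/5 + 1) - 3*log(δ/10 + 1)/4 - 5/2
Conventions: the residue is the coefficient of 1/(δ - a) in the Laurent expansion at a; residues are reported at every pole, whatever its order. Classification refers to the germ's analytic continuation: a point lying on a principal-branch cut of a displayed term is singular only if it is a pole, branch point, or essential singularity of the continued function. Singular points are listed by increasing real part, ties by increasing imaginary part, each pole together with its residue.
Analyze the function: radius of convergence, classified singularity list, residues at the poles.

Radius of convergence at 0: 5.
At -10: a logarithmic branch point.
At -5: an algebraic (square-root) branch point.

Branch term (-3/4)*log(1 - δ/(-10)): its argument vanishes at δ = -10, a logarithmic branch point, modulus 10.
Branch term (-20)*sqrt(1 - δ/(-5)): its argument vanishes at δ = -5, a square-root branch point, modulus 5.
The radius of convergence is the smallest modulus among the singular points: 5.
List the singular points by increasing real part (a conjugate pair: the negative imaginary part first).


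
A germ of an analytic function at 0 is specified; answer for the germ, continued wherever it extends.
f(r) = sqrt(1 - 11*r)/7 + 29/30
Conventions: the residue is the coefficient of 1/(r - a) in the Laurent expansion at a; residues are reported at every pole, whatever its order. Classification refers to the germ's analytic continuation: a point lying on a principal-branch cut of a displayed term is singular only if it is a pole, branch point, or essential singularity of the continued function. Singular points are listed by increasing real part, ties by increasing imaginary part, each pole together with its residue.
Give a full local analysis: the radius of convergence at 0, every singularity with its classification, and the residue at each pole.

Radius of convergence at 0: 1/11.
At 1/11: an algebraic (square-root) branch point.

Branch term (1/7)*sqrt(1 - r/(1/11)): its argument vanishes at r = 1/11, a square-root branch point, modulus 1/11.
The radius of convergence is the smallest modulus among the singular points: 1/11.


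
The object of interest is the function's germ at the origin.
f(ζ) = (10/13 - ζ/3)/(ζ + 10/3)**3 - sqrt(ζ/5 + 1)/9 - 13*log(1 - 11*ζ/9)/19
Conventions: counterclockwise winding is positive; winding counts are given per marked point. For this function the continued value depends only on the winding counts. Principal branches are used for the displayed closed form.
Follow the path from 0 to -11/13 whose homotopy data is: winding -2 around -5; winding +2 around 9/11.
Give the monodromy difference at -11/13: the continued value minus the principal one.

The rational part is single-valued and drops out of the difference; each branch term changes only by its own monodromy.
(-1/9)*sqrt(1 - ζ/(-5)): winding -2 is even, the square root returns to the same sheet, contribution 0.
(-13/19)*log(1 - ζ/(9/11)): each positive loop around 9/11 adds 2*pi*i to the log, so winding +2 contributes (-13/19)*(2)*2*pi*i = -(52/19)*pi*i.
Summing the contributions at ζ = -11/13 gives -(52/19)*pi*i.

Continued minus principal equals -(52/19)*pi*i.


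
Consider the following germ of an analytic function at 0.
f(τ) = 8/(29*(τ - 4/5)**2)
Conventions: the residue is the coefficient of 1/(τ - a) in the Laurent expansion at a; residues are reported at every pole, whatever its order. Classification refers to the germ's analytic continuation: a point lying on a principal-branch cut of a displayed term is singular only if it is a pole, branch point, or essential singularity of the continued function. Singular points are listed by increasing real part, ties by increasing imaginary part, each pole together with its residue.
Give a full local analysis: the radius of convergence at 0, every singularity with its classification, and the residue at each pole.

Radius of convergence at 0: 4/5.
At 4/5: a pole of order 2; residue 0.

Denominator factor (τ - 4/5)^2: pole of order 2 at 4/5, modulus 4/5.
The radius of convergence is the smallest modulus among the singular points: 4/5.
At the order-2 pole 4/5 set g(τ) = (τ - (4/5))^2*f(τ) = 8/29.
Order-2 pole: residue = g'(a); g'(4/5) = 0, so the residue is 0.


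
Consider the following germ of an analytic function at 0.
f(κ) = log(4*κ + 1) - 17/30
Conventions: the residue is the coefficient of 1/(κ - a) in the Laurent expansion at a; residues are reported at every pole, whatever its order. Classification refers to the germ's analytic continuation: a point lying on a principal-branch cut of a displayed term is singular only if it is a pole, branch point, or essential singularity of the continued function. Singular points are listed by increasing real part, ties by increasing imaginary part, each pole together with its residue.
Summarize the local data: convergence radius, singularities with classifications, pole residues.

Branch term (1)*log(1 - κ/(-1/4)): its argument vanishes at κ = -1/4, a logarithmic branch point, modulus 1/4.
The radius of convergence is the smallest modulus among the singular points: 1/4.

Radius of convergence at 0: 1/4.
At -1/4: a logarithmic branch point.


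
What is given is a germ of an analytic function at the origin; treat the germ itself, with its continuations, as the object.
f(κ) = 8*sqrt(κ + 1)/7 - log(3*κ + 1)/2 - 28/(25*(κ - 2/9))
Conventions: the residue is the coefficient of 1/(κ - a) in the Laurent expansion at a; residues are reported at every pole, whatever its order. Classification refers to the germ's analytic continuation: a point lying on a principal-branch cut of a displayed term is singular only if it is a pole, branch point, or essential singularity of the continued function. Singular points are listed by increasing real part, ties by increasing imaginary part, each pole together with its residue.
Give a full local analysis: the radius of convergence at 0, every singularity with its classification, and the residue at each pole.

Denominator factor (κ - 2/9): pole of order 1 at 2/9, modulus 2/9.
Branch term (8/7)*sqrt(1 - κ/(-1)): its argument vanishes at κ = -1, a square-root branch point, modulus 1.
Branch term (-1/2)*log(1 - κ/(-1/3)): its argument vanishes at κ = -1/3, a logarithmic branch point, modulus 1/3.
The radius of convergence is the smallest modulus among the singular points: 2/9.
The branch terms are analytic at 2/9 and contribute nothing to the residue; only the rational part matters.
At the order-1 pole 2/9 set g(κ) = (κ - (2/9))*(rational part) = -28/25.
Simple pole: residue = g(a) at a = 2/9, which is -28/25.
List the singular points by increasing real part (a conjugate pair: the negative imaginary part first).

Radius of convergence at 0: 2/9.
At -1: an algebraic (square-root) branch point.
At -1/3: a logarithmic branch point.
At 2/9: a pole of order 1; residue -28/25.


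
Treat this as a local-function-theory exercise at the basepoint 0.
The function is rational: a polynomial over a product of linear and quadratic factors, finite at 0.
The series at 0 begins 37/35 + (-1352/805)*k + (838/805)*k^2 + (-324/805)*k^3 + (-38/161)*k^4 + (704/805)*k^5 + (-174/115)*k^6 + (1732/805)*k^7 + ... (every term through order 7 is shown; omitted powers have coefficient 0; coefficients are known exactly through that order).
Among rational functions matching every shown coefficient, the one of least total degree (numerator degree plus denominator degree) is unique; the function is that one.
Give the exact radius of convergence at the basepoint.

No rational of total degree below 4 reproduces all 8 coefficients; solving the [2/2] Pade equations on them gives f(k) = (-29*k**2/23 + 10*k/23 + 37/35)/(k + 1)**2, whose expansion matches every shown term.
Denominator factor (k + 1)^2: pole of order 2 at -1, modulus 1.
The radius of convergence is the smallest modulus among the singular points: 1.

The radius of convergence is 1.


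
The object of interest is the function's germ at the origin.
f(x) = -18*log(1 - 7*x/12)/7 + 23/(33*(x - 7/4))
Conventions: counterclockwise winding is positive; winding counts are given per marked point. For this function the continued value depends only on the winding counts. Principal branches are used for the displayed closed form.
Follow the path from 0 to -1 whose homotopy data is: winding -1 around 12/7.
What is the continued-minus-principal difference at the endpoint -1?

The rational part is single-valued and drops out of the difference; each branch term changes only by its own monodromy.
(-18/7)*log(1 - x/(12/7)): each positive loop around 12/7 adds 2*pi*i to the log, so winding -1 contributes (-18/7)*(-1)*2*pi*i = (36/7)*pi*i.
Summing the contributions at x = -1 gives (36/7)*pi*i.

Continued minus principal equals (36/7)*pi*i.


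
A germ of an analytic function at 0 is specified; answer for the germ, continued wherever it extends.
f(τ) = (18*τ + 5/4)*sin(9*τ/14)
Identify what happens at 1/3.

There is no denominator, hence no pole anywhere.
The factor sin(9*τ/14) is entire.
So the germ continues analytically to 1/3.

The point is a regular point.
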